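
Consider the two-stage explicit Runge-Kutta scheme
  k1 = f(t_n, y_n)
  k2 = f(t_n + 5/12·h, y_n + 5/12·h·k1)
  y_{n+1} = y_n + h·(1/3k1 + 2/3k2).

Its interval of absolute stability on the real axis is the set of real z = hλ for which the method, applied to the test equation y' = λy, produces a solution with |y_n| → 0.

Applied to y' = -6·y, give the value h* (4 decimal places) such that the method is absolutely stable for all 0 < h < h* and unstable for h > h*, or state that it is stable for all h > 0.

(-3.6000,0); λ=-6 ⇒ h* = (18/5)/6 = 0.6000.

On y'=λy, z=hλ:
  k1=λy_n ⇒ h·k1=z·y_n;  k2=λ(1+5/12z)y_n ⇒ h·k2=z(1+5/12z)y_n
  y_{n+1}/y_n = 1 + 1/3z + 2/3z(1+5/12z) = 1 + z + 5/18z²
  so R(z) = 1 + z + 5/18z².

Solve |R(x)|<1 on ℝ⁻.
x=-1.66: |R|=0.1054
R=1: x+5/18x²=0 ⇒ x=−18/5=-3.6000; min R=1−1/(4·5/18)=0.1000>−1
Confirm numerically:
  x=-2.748: |R|=0.34964 <1
  x=-1.950: |R|=0.10625 <1
  x=-1.940: |R|=0.10544 <1
  x=-1.676: |R|=0.10427 <1
  x=-4.113: |R|=1.58610 >1
  x=-3.787: |R|=1.19671 >1
Stable set (-3.6000, 0).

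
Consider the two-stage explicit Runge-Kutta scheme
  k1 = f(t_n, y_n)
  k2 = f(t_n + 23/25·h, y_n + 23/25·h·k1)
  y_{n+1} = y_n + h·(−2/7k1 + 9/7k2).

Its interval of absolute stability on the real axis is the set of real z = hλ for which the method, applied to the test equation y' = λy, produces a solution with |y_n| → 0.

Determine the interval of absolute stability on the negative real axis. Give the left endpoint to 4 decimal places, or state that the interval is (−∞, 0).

Test eqn y'=λy, z=hλ:
  k1=λy_n ⇒ h·k1=z·y_n;  k2=λ(1+23/25z)y_n ⇒ h·k2=z(1+23/25z)y_n
  y_{n+1}/y_n = 1 − 2/7z + 9/7z(1+23/25z) = 1 + z + 207/175z²
  so R(z) = 1 + z + 207/175z².

Need |R(x)|<1, x<0.
x=-1.23: |R|=1.5595
R=1: x+207/175x²=0 ⇒ x=−175/207=-0.8454; min R=1−1/(4·207/175)=0.7886>−1
Confirm numerically:
  x=-0.565: |R|=0.81260 <1
  x=-0.463: |R|=0.79057 <1
  x=-0.461: |R|=0.79038 <1
  x=-1.270: |R|=1.63783 >1
  x=-1.232: |R|=1.56337 >1
  x=-1.193: |R|=1.49050 >1
So |R|<1 on (-0.8454, 0).

z∈(-0.8454,0).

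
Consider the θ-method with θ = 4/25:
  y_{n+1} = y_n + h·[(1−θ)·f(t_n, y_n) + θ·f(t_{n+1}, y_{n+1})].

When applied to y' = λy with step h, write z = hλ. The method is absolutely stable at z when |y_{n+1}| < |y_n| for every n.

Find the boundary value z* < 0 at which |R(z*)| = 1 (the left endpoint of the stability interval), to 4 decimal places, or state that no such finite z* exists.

left endpoint -2.9412.

With y'=λy (z=hλ):
  y_{n+1} = y_n + z·[21/25·y_n + 4/25·y_{n+1}] ⇒ (1 − 4/25z)y_{n+1} = (1 + 21/25z)y_n
  ⇒ R(z) = (1 + 21/25z)/(1 − 4/25z).

Solve |R(x)|<1 on ℝ⁻.
x=-1.72: |R|=0.3488
R=−1: 1+21/25x = −1+4/25x ⇒ -17/25x=2 ⇒ x=2/(-17/25)=-2.9412
Confirm numerically:
  x=-2.584: |R|=0.82816 <1
  x=-2.091: |R|=0.56681 <1
  x=-1.996: |R|=0.51285 <1
  x=-1.270: |R|=0.05552 <1
  x=-3.341: |R|=1.17717 >1
  x=-3.148: |R|=1.09353 >1
Stable set (-2.9412, 0).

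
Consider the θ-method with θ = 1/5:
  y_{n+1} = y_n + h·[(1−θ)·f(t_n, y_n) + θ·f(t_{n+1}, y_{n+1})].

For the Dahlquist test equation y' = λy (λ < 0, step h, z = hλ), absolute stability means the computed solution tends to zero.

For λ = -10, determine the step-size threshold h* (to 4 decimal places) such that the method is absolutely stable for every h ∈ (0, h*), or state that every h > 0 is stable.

With y'=λy (z=hλ):
  y_{n+1} = y_n + z·[4/5·y_n + 1/5·y_{n+1}] ⇒ (1 − 1/5z)y_{n+1} = (1 + 4/5z)y_n
  so R(z) = (1 + 4/5z)/(1 − 1/5z).

Find x<0 with |R(x)|<1.
x=-0.37: |R|=0.6555
R=−1: 1+4/5x = −1+1/5x ⇒ -3/5x=2 ⇒ x=2/(-3/5)=-3.3333
Confirm numerically:
  x=-2.639: |R|=0.72732 <1
  x=-2.595: |R|=0.70836 <1
  x=-1.337: |R|=0.05492 <1
  x=-3.933: |R|=1.20139 >1
  x=-3.779: |R|=1.15230 >1
  x=-3.365: |R|=1.01136 >1
Stable set (-3.3333, 0).

(-3.3333,0); λ=-10 ⇒ h* = (10/3)/10 = 0.3333.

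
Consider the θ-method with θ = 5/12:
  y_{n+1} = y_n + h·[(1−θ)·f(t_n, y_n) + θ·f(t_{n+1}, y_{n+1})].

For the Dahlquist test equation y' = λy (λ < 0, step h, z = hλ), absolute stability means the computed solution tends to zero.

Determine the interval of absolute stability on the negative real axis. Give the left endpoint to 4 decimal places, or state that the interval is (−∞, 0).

(-12.0000, 0).

Test eqn y'=λy, z=hλ:
  y_{n+1} = y_n + z·[7/12·y_n + 5/12·y_{n+1}] ⇒ (1 − 5/12z)y_{n+1} = (1 + 7/12z)y_n
  Hence R(z) = (1 + 7/12z)/(1 − 5/12z).

Need |R(x)|<1, x<0.
x=-0.83: |R|=0.3833
R=−1: 1+7/12x = −1+5/12x ⇒ -1/6x=2 ⇒ x=2/(-1/6)=-12.0000
Confirm numerically:
  x=-10.284: |R|=0.94588 <1
  x=-8.401: |R|=0.86672 <1
  x=-6.830: |R|=0.77595 <1
  x=-5.273: |R|=0.64932 <1
  x=-12.349: |R|=1.00947 >1
  x=-12.294: |R|=1.00800 >1
  x=-12.287: |R|=1.00782 >1
Stable set (-12.0000, 0).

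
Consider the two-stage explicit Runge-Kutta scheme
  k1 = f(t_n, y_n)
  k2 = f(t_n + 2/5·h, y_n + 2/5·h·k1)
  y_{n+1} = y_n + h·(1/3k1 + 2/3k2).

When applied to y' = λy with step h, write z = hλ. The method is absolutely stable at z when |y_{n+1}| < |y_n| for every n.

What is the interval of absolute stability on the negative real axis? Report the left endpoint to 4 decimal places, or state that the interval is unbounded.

(-3.7500, 0).

Set f=λy, z=hλ:
  k1=λy_n ⇒ h·k1=z·y_n;  k2=λ(1+2/5z)y_n ⇒ h·k2=z(1+2/5z)y_n
  y_{n+1}/y_n = 1 + 1/3z + 2/3z(1+2/5z) = 1 + z + 4/15z²
  R(z) = 1 + z + 4/15z².

Find x<0 with |R(x)|<1.
x=-0.39: |R|=0.6506
R=1: x+4/15x²=0 ⇒ x=−15/4=-3.7500; min R=1−1/(4·4/15)=0.0625>−1
Confirm numerically:
  x=-2.285: |R|=0.10733 <1
  x=-1.909: |R|=0.06281 <1
  x=-1.780: |R|=0.06491 <1
  x=-4.076: |R|=1.35434 >1
  x=-3.850: |R|=1.10267 >1
Interval (-3.7500, 0).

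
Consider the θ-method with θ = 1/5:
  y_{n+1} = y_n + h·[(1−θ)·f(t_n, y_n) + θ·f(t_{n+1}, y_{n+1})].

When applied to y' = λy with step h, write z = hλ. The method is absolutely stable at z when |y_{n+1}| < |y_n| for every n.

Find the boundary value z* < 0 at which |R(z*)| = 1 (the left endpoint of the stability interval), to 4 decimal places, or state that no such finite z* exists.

On y'=λy, z=hλ:
  y_{n+1} = y_n + z·[4/5·y_n + 1/5·y_{n+1}] ⇒ (1 − 1/5z)y_{n+1} = (1 + 4/5z)y_n
  so R(z) = (1 + 4/5z)/(1 − 1/5z).

Boundary: |R(x)|=1, x<0.
x=-1.51: |R|=0.1598
R=−1: 1+4/5x = −1+1/5x ⇒ -3/5x=2 ⇒ x=2/(-3/5)=-3.3333
Confirm numerically:
  x=-3.141: |R|=0.92912 <1
  x=-2.071: |R|=0.46443 <1
  x=-1.983: |R|=0.41988 <1
  x=-1.641: |R|=0.23551 <1
  x=-3.788: |R|=1.15521 >1
  x=-3.728: |R|=1.13566 >1
  x=-3.640: |R|=1.10648 >1
Interval (-3.3333, 0).

z* = -3.3333.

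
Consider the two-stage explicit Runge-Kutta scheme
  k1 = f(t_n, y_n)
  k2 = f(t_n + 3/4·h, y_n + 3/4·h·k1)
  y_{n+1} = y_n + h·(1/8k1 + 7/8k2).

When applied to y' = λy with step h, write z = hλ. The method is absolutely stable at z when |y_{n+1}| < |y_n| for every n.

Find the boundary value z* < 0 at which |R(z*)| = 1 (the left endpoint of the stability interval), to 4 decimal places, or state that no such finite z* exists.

With y'=λy (z=hλ):
  k1=λy_n ⇒ h·k1=z·y_n;  k2=λ(1+3/4z)y_n ⇒ h·k2=z(1+3/4z)y_n
  y_{n+1}/y_n = 1 + 1/8z + 7/8z(1+3/4z) = 1 + z + 21/32z²
  ⇒ R(z) = 1 + z + 21/32z².

Find x<0 with |R(x)|<1.
x=-0.43: |R|=0.6913
R=1: x+21/32x²=0 ⇒ x=−32/21=-1.5238; min R=1−1/(4·21/32)=0.6190>−1
Confirm numerically:
  x=-1.328: |R|=0.82935 <1
  x=-0.937: |R|=0.63917 <1
  x=-0.737: |R|=0.61945 <1
  x=-2.053: |R|=1.71297 >1
  x=-1.936: |R|=1.52369 >1
Stable set (-1.5238, 0).

left endpoint -1.5238.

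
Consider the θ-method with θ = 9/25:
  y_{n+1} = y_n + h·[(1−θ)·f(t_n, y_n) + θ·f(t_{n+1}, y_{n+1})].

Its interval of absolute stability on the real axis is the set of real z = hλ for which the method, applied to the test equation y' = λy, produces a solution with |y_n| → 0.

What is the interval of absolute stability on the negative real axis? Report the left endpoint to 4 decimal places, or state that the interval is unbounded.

z∈(-7.1429,0).

Test eqn y'=λy, z=hλ:
  y_{n+1} = y_n + z·[16/25·y_n + 9/25·y_{n+1}] ⇒ (1 − 9/25z)y_{n+1} = (1 + 16/25z)y_n
  R(z) = (1 + 16/25z)/(1 − 9/25z).

Find x<0 with |R(x)|<1.
x=-1.22: |R|=0.1523
R=−1: 1+16/25x = −1+9/25x ⇒ -7/25x=2 ⇒ x=2/(-7/25)=-7.1429
Confirm numerically:
  x=-5.794: |R|=0.87761 <1
  x=-5.067: |R|=0.79419 <1
  x=-4.432: |R|=0.70756 <1
  x=-4.317: |R|=0.69021 <1
  x=-7.357: |R|=1.01643 >1
  x=-7.343: |R|=1.01538 >1
  x=-7.303: |R|=1.01236 >1
So |R|<1 on (-7.1429, 0).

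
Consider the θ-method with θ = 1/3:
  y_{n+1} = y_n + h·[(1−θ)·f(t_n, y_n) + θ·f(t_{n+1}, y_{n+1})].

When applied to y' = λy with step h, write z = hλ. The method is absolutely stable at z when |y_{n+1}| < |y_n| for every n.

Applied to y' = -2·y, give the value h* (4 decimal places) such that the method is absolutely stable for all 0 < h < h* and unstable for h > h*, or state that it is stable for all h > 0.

Set f=λy, z=hλ:
  y_{n+1} = y_n + z·[2/3·y_n + 1/3·y_{n+1}] ⇒ (1 − 1/3z)y_{n+1} = (1 + 2/3z)y_n
  Hence R(z) = (1 + 2/3z)/(1 − 1/3z).

Boundary: |R(x)|=1, x<0.
x=-0.36: |R|=0.6786
R=−1: 1+2/3x = −1+1/3x ⇒ -1/3x=2 ⇒ x=2/(-1/3)=-6.0000
Confirm numerically:
  x=-5.620: |R|=0.95592 <1
  x=-5.590: |R|=0.95227 <1
  x=-5.045: |R|=0.88129 <1
  x=-6.570: |R|=1.05956 >1
  x=-6.309: |R|=1.03319 >1
  x=-6.089: |R|=1.00979 >1
Stable set (-6.0000, 0).

(-6.0000,0); λ=-2 ⇒ h* = (6)/2 = 3.0000.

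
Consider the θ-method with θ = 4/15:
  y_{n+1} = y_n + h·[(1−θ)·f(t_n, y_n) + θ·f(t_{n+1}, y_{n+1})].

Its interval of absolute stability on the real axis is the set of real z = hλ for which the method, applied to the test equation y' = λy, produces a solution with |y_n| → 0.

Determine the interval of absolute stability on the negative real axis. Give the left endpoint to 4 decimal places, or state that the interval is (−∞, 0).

(-4.2857, 0).

With y'=λy (z=hλ):
  y_{n+1} = y_n + z·[11/15·y_n + 4/15·y_{n+1}] ⇒ (1 − 4/15z)y_{n+1} = (1 + 11/15z)y_n
  ⇒ R(z) = (1 + 11/15z)/(1 − 4/15z).

Find x<0 with |R(x)|<1.
x=-1.76: |R|=0.1978
R=−1: 1+11/15x = −1+4/15x ⇒ -7/15x=2 ⇒ x=2/(-7/15)=-4.2857
Confirm numerically:
  x=-3.964: |R|=0.92702 <1
  x=-2.271: |R|=0.41442 <1
  x=-1.944: |R|=0.28030 <1
  x=-1.747: |R|=0.19179 <1
  x=-4.614: |R|=1.06869 >1
  x=-4.504: |R|=1.04628 >1
  x=-4.482: |R|=1.04173 >1
So |R|<1 on (-4.2857, 0).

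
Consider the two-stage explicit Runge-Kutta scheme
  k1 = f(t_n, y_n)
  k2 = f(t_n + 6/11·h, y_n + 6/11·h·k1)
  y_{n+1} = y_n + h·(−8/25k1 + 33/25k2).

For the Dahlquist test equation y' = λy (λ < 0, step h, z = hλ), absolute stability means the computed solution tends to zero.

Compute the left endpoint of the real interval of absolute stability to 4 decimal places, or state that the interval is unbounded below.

On y'=λy, z=hλ:
  k1=λy_n ⇒ h·k1=z·y_n;  k2=λ(1+6/11z)y_n ⇒ h·k2=z(1+6/11z)y_n
  y_{n+1}/y_n = 1 − 8/25z + 33/25z(1+6/11z) = 1 + z + 18/25z²
  so R(z) = 1 + z + 18/25z².

Find x<0 with |R(x)|<1.
x=-0.99: |R|=0.7157
R=1: x+18/25x²=0 ⇒ x=−25/18=-1.3889; min R=1−1/(4·18/25)=0.6528>−1
Confirm numerically:
  x=-0.907: |R|=0.68531 <1
  x=-0.774: |R|=0.65733 <1
  x=-0.586: |R|=0.66125 <1
  x=-1.932: |R|=1.75549 >1
  x=-1.874: |R|=1.65455 >1
  x=-1.757: |R|=1.46568 >1
Stable set (-1.3889, 0).

z* = -1.3889.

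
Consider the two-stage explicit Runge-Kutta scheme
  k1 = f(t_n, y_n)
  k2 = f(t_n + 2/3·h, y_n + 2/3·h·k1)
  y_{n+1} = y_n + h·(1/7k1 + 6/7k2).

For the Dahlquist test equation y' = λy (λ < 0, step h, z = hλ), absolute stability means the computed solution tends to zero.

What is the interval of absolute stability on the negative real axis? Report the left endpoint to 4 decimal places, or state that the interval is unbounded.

With y'=λy (z=hλ):
  k1=λy_n ⇒ h·k1=z·y_n;  k2=λ(1+2/3z)y_n ⇒ h·k2=z(1+2/3z)y_n
  y_{n+1}/y_n = 1 + 1/7z + 6/7z(1+2/3z) = 1 + z + 4/7z²
  Hence R(z) = 1 + z + 4/7z².

Solve |R(x)|<1 on ℝ⁻.
x=-1.06: |R|=0.5821
R=1: x+4/7x²=0 ⇒ x=−7/4=-1.7500; min R=1−1/(4·4/7)=0.5625>−1
Confirm numerically:
  x=-1.393: |R|=0.71583 <1
  x=-1.233: |R|=0.63574 <1
  x=-0.911: |R|=0.56324 <1
  x=-2.305: |R|=1.73101 >1
  x=-1.851: |R|=1.10683 >1
Stable set (-1.7500, 0).

z∈(-1.7500,0).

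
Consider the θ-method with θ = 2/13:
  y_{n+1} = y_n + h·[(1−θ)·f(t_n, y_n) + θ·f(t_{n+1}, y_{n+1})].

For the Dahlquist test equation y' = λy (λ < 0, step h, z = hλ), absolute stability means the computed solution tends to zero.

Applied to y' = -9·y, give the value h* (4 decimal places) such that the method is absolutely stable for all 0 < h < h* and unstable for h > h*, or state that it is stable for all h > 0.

On y'=λy, z=hλ:
  y_{n+1} = y_n + z·[11/13·y_n + 2/13·y_{n+1}] ⇒ (1 − 2/13z)y_{n+1} = (1 + 11/13z)y_n
  ⇒ R(z) = (1 + 11/13z)/(1 − 2/13z).

Find x<0 with |R(x)|<1.
x=-1.57: |R|=0.2646
R=−1: 1+11/13x = −1+2/13x ⇒ -9/13x=2 ⇒ x=2/(-9/13)=-2.8889
Confirm numerically:
  x=-2.237: |R|=0.66424 <1
  x=-1.887: |R|=0.46244 <1
  x=-1.863: |R|=0.44799 <1
  x=-1.674: |R|=0.33117 <1
  x=-3.486: |R|=1.26908 >1
  x=-3.040: |R|=1.07128 >1
Interval (-2.8889, 0).

(-2.8889,0); λ=-9 ⇒ h* = (26/9)/9 = 0.3210.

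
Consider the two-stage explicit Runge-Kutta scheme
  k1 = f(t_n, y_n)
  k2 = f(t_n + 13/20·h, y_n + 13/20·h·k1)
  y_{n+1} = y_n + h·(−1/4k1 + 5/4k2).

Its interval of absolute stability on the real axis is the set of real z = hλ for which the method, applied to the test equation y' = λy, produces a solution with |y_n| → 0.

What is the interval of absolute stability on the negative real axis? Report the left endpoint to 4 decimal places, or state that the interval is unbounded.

z∈(-1.2308,0).

Test eqn y'=λy, z=hλ:
  k1=λy_n ⇒ h·k1=z·y_n;  k2=λ(1+13/20z)y_n ⇒ h·k2=z(1+13/20z)y_n
  y_{n+1}/y_n = 1 − 1/4z + 5/4z(1+13/20z) = 1 + z + 13/16z²
  R(z) = 1 + z + 13/16z².

Need |R(x)|<1, x<0.
x=-0.42: |R|=0.7233
R=1: x+13/16x²=0 ⇒ x=−16/13=-1.2308; min R=1−1/(4·13/16)=0.6923>−1
Confirm numerically:
  x=-1.188: |R|=0.95872 <1
  x=-1.010: |R|=0.81883 <1
  x=-0.899: |R|=0.75766 <1
  x=-0.847: |R|=0.73589 <1
  x=-1.731: |R|=1.70354 >1
  x=-1.672: |R|=1.59941 >1
  x=-1.516: |R|=1.35133 >1
Stable set (-1.2308, 0).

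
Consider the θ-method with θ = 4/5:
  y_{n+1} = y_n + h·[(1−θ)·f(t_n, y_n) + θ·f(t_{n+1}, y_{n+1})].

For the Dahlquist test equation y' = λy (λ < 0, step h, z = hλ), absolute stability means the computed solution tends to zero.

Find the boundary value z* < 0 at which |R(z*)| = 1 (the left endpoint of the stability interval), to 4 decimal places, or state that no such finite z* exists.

Set f=λy, z=hλ:
  y_{n+1} = y_n + z·[1/5·y_n + 4/5·y_{n+1}] ⇒ (1 − 4/5z)y_{n+1} = (1 + 1/5z)y_n
  so R(z) = (1 + 1/5z)/(1 − 4/5z).

Need |R(x)|<1, x<0.
x=-1.41: |R|=0.3374
x=-2: |R|=0.2308
x=-10: |R|=0.1111
x=-100: |R|=0.2346
θ=4/5≥1/2 ⇒ |1+1/5x|<|1−4/5x| ∀x<0 ⇒ unbounded interval.

unbounded; (−∞, 0).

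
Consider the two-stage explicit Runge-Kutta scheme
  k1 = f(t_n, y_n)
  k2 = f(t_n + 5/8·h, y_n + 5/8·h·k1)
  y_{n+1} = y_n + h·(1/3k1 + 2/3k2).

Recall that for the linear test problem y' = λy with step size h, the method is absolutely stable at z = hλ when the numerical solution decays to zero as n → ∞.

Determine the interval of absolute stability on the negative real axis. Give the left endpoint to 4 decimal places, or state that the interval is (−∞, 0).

On y'=λy, z=hλ:
  k1=λy_n ⇒ h·k1=z·y_n;  k2=λ(1+5/8z)y_n ⇒ h·k2=z(1+5/8z)y_n
  y_{n+1}/y_n = 1 + 1/3z + 2/3z(1+5/8z) = 1 + z + 5/12z²
  Hence R(z) = 1 + z + 5/12z².

Boundary: |R(x)|=1, x<0.
x=-1.25: |R|=0.4010
R=1: x+5/12x²=0 ⇒ x=−12/5=-2.4000; min R=1−1/(4·5/12)=0.4000>−1
Confirm numerically:
  x=-2.248: |R|=0.85763 <1
  x=-1.945: |R|=0.63126 <1
  x=-1.759: |R|=0.53020 <1
  x=-1.595: |R|=0.46501 <1
  x=-2.906: |R|=1.61268 >1
  x=-2.452: |R|=1.05313 >1
Interval (-2.4000, 0).

(-2.4000, 0).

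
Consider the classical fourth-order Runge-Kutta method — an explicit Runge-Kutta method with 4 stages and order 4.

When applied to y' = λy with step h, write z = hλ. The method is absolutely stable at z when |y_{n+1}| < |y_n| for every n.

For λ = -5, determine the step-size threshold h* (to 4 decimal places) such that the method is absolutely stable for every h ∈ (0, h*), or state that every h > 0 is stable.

(-2.7853,0); λ=-5 ⇒ h* = 0.5571.

On y'=λy, z=hλ:
  order 4, 4-stage ⇒ R(z)=1+z+z^2/2+z^3/6+z^4/24
  (e.g. R(-1.34)=0.29112, |R|=0.29112)

Solve |R(x)|<1 on ℝ⁻.
x=-1.34: |R|=0.2911
|R(-2.37)|=0.5343 |R(-1.37)|=0.2867 |R(-0.72)|=0.4882
Bisect:
  x_lo=-3.4775 |R|=2.6536  x_hi=-0.0700 |R|=0.9324
  mid=-1.77375 |R|=0.28169 →hi
  mid=-2.62565 |R|=0.78480 →hi
  mid=-3.05160 |R|=1.48157 →lo
  mid=-2.83862 |R|=1.08343 →lo
  mid=-2.73214 |R|=0.92277 →hi
  mid=-2.78538 |R|=1.00013 →lo
  mid=-2.75876 |R|=0.96072 →hi
  mid=-2.77207 |R|=0.98024 →hi
  mid=-2.77872 |R|=0.99014 →hi
  ...
  [-2.78538,-2.78517] ⇒ x*=-2.7853
So |R|<1 on (-2.7853, 0).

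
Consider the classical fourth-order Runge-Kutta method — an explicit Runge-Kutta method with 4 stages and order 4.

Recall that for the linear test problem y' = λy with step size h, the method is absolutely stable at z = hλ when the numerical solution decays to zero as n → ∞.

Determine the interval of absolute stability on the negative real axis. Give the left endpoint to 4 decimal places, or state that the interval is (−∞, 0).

z∈(-2.7853,0).

Set f=λy, z=hλ:
  order 4, 4-stage ⇒ R(z)=1+z+z^2/2+z^3/6+z^4/24
  (e.g. R(-1.71)=0.27495, |R|=0.27495)

Solve |R(x)|<1 on ℝ⁻.
x=-1.71: |R|=0.2749
|R(-1.31)|=0.2961 |R(-0.83)|=0.4389 |R(-0.68)|=0.5077
Bisect:
  x_lo=-3.3176 |R|=2.1473  x_hi=-0.0768 |R|=0.9261
  mid=-1.69718 |R|=0.27397 →hi
  mid=-2.50737 |R|=0.65570 →hi
  mid=-2.91246 |R|=1.20928 →lo
  mid=-2.70992 |R|=0.89218 →hi
  mid=-2.81119 |R|=1.03975 →lo
  mid=-2.76055 |R|=0.96334 →hi
  mid=-2.78587 |R|=1.00087 →lo
  mid=-2.77321 |R|=0.98194 →hi
  ...
  [-2.78548,-2.78528] ⇒ x*=-2.7853
Interval (-2.7853, 0).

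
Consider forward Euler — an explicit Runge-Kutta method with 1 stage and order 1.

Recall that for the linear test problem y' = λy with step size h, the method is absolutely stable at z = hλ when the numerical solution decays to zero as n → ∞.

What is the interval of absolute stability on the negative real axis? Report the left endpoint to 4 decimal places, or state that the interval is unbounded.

z∈(-2.0000,0).

With y'=λy (z=hλ):
  order 1, 1-stage ⇒ R(z)=1+z
  (e.g. R(-1.32)=-0.32000, |R|=0.32000)

Boundary: |R(x)|=1, x<0.
x=-1.32: |R|=0.3200
|R(-1.52)|=0.5200 |R(-0.97)|=0.0300 |R(-0.89)|=0.1100
Bisect:
  x_lo=-2.5453 |R|=1.5453  x_hi=-0.2827 |R|=0.7173
  mid=-1.41396 |R|=0.41396 →hi
  mid=-1.97961 |R|=0.97961 →hi
  mid=-2.26244 |R|=1.26244 →lo
  mid=-2.12103 |R|=1.12103 →lo
  mid=-2.05032 |R|=1.05032 →lo
  mid=-2.01497 |R|=1.01497 →lo
  mid=-1.99729 |R|=0.99729 →hi
  mid=-2.00613 |R|=1.00613 →lo
  mid=-2.00171 |R|=1.00171 →lo
  mid=-1.99950 |R|=0.99950 →hi
  ...
  [-2.00005,-1.99992] ⇒ x*=-2.0000
Stable set (-2.0000, 0).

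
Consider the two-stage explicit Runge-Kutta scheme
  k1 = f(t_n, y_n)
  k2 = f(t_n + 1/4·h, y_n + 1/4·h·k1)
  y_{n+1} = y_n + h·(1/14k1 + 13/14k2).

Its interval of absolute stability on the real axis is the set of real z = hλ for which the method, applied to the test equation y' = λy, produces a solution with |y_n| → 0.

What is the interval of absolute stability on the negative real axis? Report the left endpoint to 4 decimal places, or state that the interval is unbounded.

z∈(-4.3077,0).

On y'=λy, z=hλ:
  k1=λy_n ⇒ h·k1=z·y_n;  k2=λ(1+1/4z)y_n ⇒ h·k2=z(1+1/4z)y_n
  y_{n+1}/y_n = 1 + 1/14z + 13/14z(1+1/4z) = 1 + z + 13/56z²
  ⇒ R(z) = 1 + z + 13/56z².

Boundary: |R(x)|=1, x<0.
x=-1.3: |R|=0.0923
R=1: x+13/56x²=0 ⇒ x=−56/13=-4.3077; min R=1−1/(4·13/56)=-0.0769>−1
Confirm numerically:
  x=-3.835: |R|=0.57918 <1
  x=-3.244: |R|=0.19896 <1
  x=-3.147: |R|=0.15205 <1
  x=-4.871: |R|=1.63697 >1
  x=-4.737: |R|=1.47209 >1
  x=-4.555: |R|=1.26151 >1
Stable set (-4.3077, 0).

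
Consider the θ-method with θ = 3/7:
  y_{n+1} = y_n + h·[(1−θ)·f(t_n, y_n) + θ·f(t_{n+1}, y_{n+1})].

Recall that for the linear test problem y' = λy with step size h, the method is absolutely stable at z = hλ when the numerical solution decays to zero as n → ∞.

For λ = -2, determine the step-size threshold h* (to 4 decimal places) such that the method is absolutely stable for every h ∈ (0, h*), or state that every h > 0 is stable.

(-14.0000,0); λ=-2 ⇒ h* = (14)/2 = 7.0000.

With y'=λy (z=hλ):
  y_{n+1} = y_n + z·[4/7·y_n + 3/7·y_{n+1}] ⇒ (1 − 3/7z)y_{n+1} = (1 + 4/7z)y_n
  so R(z) = (1 + 4/7z)/(1 − 3/7z).

Boundary: |R(x)|=1, x<0.
x=-0.33: |R|=0.7109
R=−1: 1+4/7x = −1+3/7x ⇒ -1/7x=2 ⇒ x=2/(-1/7)=-14.0000
Confirm numerically:
  x=-13.177: |R|=0.98231 <1
  x=-12.953: |R|=0.97717 <1
  x=-12.345: |R|=0.96242 <1
  x=-11.811: |R|=0.94841 <1
  x=-14.263: |R|=1.00528 >1
  x=-14.147: |R|=1.00297 >1
Stable set (-14.0000, 0).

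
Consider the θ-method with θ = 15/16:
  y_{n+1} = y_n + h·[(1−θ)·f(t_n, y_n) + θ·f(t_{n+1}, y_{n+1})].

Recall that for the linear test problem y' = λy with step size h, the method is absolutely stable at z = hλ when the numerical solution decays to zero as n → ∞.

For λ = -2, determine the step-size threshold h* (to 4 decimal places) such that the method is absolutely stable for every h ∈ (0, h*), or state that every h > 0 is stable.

unbounded; (−∞, 0). Any h>0 works for λ=-2.

Test eqn y'=λy, z=hλ:
  y_{n+1} = y_n + z·[1/16·y_n + 15/16·y_{n+1}] ⇒ (1 − 15/16z)y_{n+1} = (1 + 1/16z)y_n
  R(z) = (1 + 1/16z)/(1 − 15/16z).

Solve |R(x)|<1 on ℝ⁻.
x=-1.74: |R|=0.3387
x=-2: |R|=0.3043
x=-10: |R|=0.0361
x=-100: |R|=0.0554
θ=15/16≥1/2 ⇒ |1+1/16x|<|1−15/16x| ∀x<0 ⇒ interval (−∞,0).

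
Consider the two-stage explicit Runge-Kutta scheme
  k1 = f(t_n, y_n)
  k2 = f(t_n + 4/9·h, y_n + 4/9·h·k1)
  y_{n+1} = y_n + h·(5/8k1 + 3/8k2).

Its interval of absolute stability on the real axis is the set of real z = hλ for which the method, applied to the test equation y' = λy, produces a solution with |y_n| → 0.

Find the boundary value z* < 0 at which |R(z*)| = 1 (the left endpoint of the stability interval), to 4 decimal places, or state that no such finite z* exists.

Test eqn y'=λy, z=hλ:
  k1=λy_n ⇒ h·k1=z·y_n;  k2=λ(1+4/9z)y_n ⇒ h·k2=z(1+4/9z)y_n
  y_{n+1}/y_n = 1 + 5/8z + 3/8z(1+4/9z) = 1 + z + 1/6z²
  ⇒ R(z) = 1 + z + 1/6z².

Solve |R(x)|<1 on ℝ⁻.
x=-1.33: |R|=0.0352
R=1: x+1/6x²=0 ⇒ x=−6=-6.0000; min R=1−1/(4·1/6)=-0.5000>−1
Confirm numerically:
  x=-5.130: |R|=0.25615 <1
  x=-4.881: |R|=0.08969 <1
  x=-3.939: |R|=0.35305 <1
  x=-3.929: |R|=0.35616 <1
  x=-6.195: |R|=1.20134 >1
  x=-6.167: |R|=1.17165 >1
  x=-6.165: |R|=1.16954 >1
Interval (-6.0000, 0).

z* = -6.0000.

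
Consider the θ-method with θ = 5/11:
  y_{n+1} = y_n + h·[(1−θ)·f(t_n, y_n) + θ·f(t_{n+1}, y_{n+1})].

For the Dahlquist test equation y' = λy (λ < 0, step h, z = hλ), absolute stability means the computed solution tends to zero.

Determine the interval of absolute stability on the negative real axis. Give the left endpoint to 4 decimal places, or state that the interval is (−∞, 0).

z∈(-22.0000,0).

Test eqn y'=λy, z=hλ:
  y_{n+1} = y_n + z·[6/11·y_n + 5/11·y_{n+1}] ⇒ (1 − 5/11z)y_{n+1} = (1 + 6/11z)y_n
  ⇒ R(z) = (1 + 6/11z)/(1 − 5/11z).

Need |R(x)|<1, x<0.
x=-1.33: |R|=0.1711
R=−1: 1+6/11x = −1+5/11x ⇒ -1/11x=2 ⇒ x=2/(-1/11)=-22.0000
Confirm numerically:
  x=-21.257: |R|=0.99367 <1
  x=-21.053: |R|=0.99185 <1
  x=-18.261: |R|=0.96345 <1
  x=-10.185: |R|=0.80920 <1
  x=-22.563: |R|=1.00455 >1
  x=-22.320: |R|=1.00261 >1
  x=-22.193: |R|=1.00158 >1
So |R|<1 on (-22.0000, 0).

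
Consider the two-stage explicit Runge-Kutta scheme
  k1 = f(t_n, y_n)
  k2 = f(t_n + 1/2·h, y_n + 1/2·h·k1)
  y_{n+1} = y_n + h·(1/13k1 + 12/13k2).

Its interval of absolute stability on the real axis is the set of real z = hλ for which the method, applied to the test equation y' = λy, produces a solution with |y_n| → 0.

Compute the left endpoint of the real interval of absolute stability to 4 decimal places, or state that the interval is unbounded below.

left endpoint -2.1667.

On y'=λy, z=hλ:
  k1=λy_n ⇒ h·k1=z·y_n;  k2=λ(1+1/2z)y_n ⇒ h·k2=z(1+1/2z)y_n
  y_{n+1}/y_n = 1 + 1/13z + 12/13z(1+1/2z) = 1 + z + 6/13z²
  Hence R(z) = 1 + z + 6/13z².

Need |R(x)|<1, x<0.
x=-1.23: |R|=0.4683
R=1: x+6/13x²=0 ⇒ x=−13/6=-2.1667; min R=1−1/(4·6/13)=0.4583>−1
Confirm numerically:
  x=-1.474: |R|=0.52877 <1
  x=-1.405: |R|=0.50609 <1
  x=-1.005: |R|=0.46117 <1
  x=-2.488: |R|=1.36899 >1
  x=-2.381: |R|=1.23554 >1
Stable set (-2.1667, 0).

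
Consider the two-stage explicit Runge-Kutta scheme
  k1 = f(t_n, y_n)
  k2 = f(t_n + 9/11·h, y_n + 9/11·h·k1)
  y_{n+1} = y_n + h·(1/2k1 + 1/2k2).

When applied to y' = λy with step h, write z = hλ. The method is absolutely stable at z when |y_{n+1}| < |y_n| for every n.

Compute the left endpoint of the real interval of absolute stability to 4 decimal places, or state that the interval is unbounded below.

left endpoint -2.4444.

With y'=λy (z=hλ):
  k1=λy_n ⇒ h·k1=z·y_n;  k2=λ(1+9/11z)y_n ⇒ h·k2=z(1+9/11z)y_n
  y_{n+1}/y_n = 1 + 1/2z + 1/2z(1+9/11z) = 1 + z + 9/22z²
  ⇒ R(z) = 1 + z + 9/22z².

Need |R(x)|<1, x<0.
x=-1.2: |R|=0.3891
R=1: x+9/22x²=0 ⇒ x=−22/9=-2.4444; min R=1−1/(4·9/22)=0.3889>−1
Confirm numerically:
  x=-1.824: |R|=0.53704 <1
  x=-1.652: |R|=0.46445 <1
  x=-1.195: |R|=0.38919 <1
  x=-1.070: |R|=0.39837 <1
  x=-3.036: |R|=1.73471 >1
  x=-2.919: |R|=1.56668 >1
  x=-2.667: |R|=1.24282 >1
Interval (-2.4444, 0).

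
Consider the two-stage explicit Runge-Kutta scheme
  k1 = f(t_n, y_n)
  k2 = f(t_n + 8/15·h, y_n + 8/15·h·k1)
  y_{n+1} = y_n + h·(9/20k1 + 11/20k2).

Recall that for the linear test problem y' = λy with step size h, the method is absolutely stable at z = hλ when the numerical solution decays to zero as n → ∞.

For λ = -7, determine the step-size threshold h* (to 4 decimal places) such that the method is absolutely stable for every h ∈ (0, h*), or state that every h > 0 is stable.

On y'=λy, z=hλ:
  k1=λy_n ⇒ h·k1=z·y_n;  k2=λ(1+8/15z)y_n ⇒ h·k2=z(1+8/15z)y_n
  y_{n+1}/y_n = 1 + 9/20z + 11/20z(1+8/15z) = 1 + z + 22/75z²
  Hence R(z) = 1 + z + 22/75z².

Solve |R(x)|<1 on ℝ⁻.
x=-0.53: |R|=0.5524
R=1: x+22/75x²=0 ⇒ x=−75/22=-3.4091; min R=1−1/(4·22/75)=0.1477>−1
Confirm numerically:
  x=-2.515: |R|=0.34040 <1
  x=-1.910: |R|=0.16011 <1
  x=-1.729: |R|=0.14790 <1
  x=-1.711: |R|=0.14774 <1
  x=-3.474: |R|=1.06614 >1
  x=-3.432: |R|=1.02306 >1
So |R|<1 on (-3.4091, 0).

(-3.4091,0); λ=-7 ⇒ h* = (75/22)/7 = 0.4870.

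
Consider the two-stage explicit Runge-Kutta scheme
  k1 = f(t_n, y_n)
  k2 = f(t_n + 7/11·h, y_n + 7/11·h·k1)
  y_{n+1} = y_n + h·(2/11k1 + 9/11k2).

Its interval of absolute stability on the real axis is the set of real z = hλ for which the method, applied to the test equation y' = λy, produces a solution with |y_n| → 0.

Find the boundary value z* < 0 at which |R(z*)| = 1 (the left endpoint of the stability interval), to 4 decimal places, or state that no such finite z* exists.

z* = -1.9206.

Set f=λy, z=hλ:
  k1=λy_n ⇒ h·k1=z·y_n;  k2=λ(1+7/11z)y_n ⇒ h·k2=z(1+7/11z)y_n
  y_{n+1}/y_n = 1 + 2/11z + 9/11z(1+7/11z) = 1 + z + 63/121z²
  Hence R(z) = 1 + z + 63/121z².

Solve |R(x)|<1 on ℝ⁻.
x=-1.09: |R|=0.5286
R=1: x+63/121x²=0 ⇒ x=−121/63=-1.9206; min R=1−1/(4·63/121)=0.5198>−1
Confirm numerically:
  x=-1.612: |R|=0.74096 <1
  x=-1.456: |R|=0.64777 <1
  x=-0.962: |R|=0.51984 <1
  x=-2.278: |R|=1.42386 >1
  x=-2.204: |R|=1.32517 >1
  x=-2.090: |R|=1.18430 >1
So |R|<1 on (-1.9206, 0).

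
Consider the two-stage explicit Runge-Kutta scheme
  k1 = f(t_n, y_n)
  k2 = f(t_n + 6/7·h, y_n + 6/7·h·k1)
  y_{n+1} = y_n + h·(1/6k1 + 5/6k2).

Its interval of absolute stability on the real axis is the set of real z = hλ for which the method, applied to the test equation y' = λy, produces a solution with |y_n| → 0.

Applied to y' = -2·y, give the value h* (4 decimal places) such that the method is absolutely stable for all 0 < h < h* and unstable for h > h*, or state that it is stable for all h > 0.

Test eqn y'=λy, z=hλ:
  k1=λy_n ⇒ h·k1=z·y_n;  k2=λ(1+6/7z)y_n ⇒ h·k2=z(1+6/7z)y_n
  y_{n+1}/y_n = 1 + 1/6z + 5/6z(1+6/7z) = 1 + z + 5/7z²
  ⇒ R(z) = 1 + z + 5/7z².

Boundary: |R(x)|=1, x<0.
x=-1.48: |R|=1.0846
R=1: x+5/7x²=0 ⇒ x=−7/5=-1.4000; min R=1−1/(4·5/7)=0.6500>−1
Confirm numerically:
  x=-1.353: |R|=0.95458 <1
  x=-1.207: |R|=0.83361 <1
  x=-1.191: |R|=0.82220 <1
  x=-0.571: |R|=0.66189 <1
  x=-1.583: |R|=1.20692 >1
  x=-1.580: |R|=1.20314 >1
  x=-1.509: |R|=1.11749 >1
So |R|<1 on (-1.4000, 0).

(-1.4000,0); λ=-2 ⇒ h* = (7/5)/2 = 0.7000.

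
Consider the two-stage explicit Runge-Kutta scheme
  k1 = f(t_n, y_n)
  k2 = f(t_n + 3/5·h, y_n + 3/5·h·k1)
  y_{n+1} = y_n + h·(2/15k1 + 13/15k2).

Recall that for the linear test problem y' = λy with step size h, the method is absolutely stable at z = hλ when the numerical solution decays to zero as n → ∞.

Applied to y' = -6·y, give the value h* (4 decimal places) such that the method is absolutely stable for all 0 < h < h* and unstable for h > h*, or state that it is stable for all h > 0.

Test eqn y'=λy, z=hλ:
  k1=λy_n ⇒ h·k1=z·y_n;  k2=λ(1+3/5z)y_n ⇒ h·k2=z(1+3/5z)y_n
  y_{n+1}/y_n = 1 + 2/15z + 13/15z(1+3/5z) = 1 + z + 13/25z²
  R(z) = 1 + z + 13/25z².

Need |R(x)|<1, x<0.
x=-0.92: |R|=0.5201
R=1: x+13/25x²=0 ⇒ x=−25/13=-1.9231; min R=1−1/(4·13/25)=0.5192>−1
Confirm numerically:
  x=-1.108: |R|=0.53039 <1
  x=-0.941: |R|=0.51945 <1
  x=-0.915: |R|=0.52036 <1
  x=-2.446: |R|=1.66512 >1
  x=-2.274: |R|=1.41496 >1
  x=-2.256: |R|=1.39056 >1
So |R|<1 on (-1.9231, 0).

(-1.9231,0); λ=-6 ⇒ h* = (25/13)/6 = 0.3205.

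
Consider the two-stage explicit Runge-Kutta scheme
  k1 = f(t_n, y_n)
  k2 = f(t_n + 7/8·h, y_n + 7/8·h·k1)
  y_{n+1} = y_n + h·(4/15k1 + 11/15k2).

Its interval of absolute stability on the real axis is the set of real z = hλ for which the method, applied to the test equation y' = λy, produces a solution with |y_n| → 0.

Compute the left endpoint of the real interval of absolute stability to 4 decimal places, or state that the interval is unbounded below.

On y'=λy, z=hλ:
  k1=λy_n ⇒ h·k1=z·y_n;  k2=λ(1+7/8z)y_n ⇒ h·k2=z(1+7/8z)y_n
  y_{n+1}/y_n = 1 + 4/15z + 11/15z(1+7/8z) = 1 + z + 77/120z²
  R(z) = 1 + z + 77/120z².

Find x<0 with |R(x)|<1.
x=-1.8: |R|=1.2790
R=1: x+77/120x²=0 ⇒ x=−120/77=-1.5584; min R=1−1/(4·77/120)=0.6104>−1
Confirm numerically:
  x=-1.477: |R|=0.92281 <1
  x=-0.857: |R|=0.61427 <1
  x=-0.764: |R|=0.61054 <1
  x=-1.936: |R|=1.46903 >1
  x=-1.716: |R|=1.17349 >1
Interval (-1.5584, 0).

left endpoint -1.5584.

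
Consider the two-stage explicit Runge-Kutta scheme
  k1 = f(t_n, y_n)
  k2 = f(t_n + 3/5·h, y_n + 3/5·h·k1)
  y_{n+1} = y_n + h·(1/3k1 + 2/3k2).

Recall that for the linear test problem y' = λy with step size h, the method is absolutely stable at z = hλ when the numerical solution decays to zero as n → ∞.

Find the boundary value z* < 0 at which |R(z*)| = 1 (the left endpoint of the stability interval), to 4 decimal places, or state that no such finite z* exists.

left endpoint -2.5000.

Set f=λy, z=hλ:
  k1=λy_n ⇒ h·k1=z·y_n;  k2=λ(1+3/5z)y_n ⇒ h·k2=z(1+3/5z)y_n
  y_{n+1}/y_n = 1 + 1/3z + 2/3z(1+3/5z) = 1 + z + 2/5z²
  R(z) = 1 + z + 2/5z².

Boundary: |R(x)|=1, x<0.
x=-0.59: |R|=0.5492
R=1: x+2/5x²=0 ⇒ x=−5/2=-2.5000; min R=1−1/(4·2/5)=0.3750>−1
Confirm numerically:
  x=-1.737: |R|=0.46987 <1
  x=-1.553: |R|=0.41172 <1
  x=-2.962: |R|=1.54738 >1
  x=-2.923: |R|=1.49457 >1
  x=-2.844: |R|=1.39133 >1
So |R|<1 on (-2.5000, 0).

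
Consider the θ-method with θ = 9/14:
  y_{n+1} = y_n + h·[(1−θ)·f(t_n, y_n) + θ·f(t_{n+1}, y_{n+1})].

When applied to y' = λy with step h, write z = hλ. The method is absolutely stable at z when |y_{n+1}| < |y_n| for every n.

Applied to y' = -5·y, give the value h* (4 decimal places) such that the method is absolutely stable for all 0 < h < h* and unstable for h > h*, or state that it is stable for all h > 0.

Set f=λy, z=hλ:
  y_{n+1} = y_n + z·[5/14·y_n + 9/14·y_{n+1}] ⇒ (1 − 9/14z)y_{n+1} = (1 + 5/14z)y_n
  R(z) = (1 + 5/14z)/(1 − 9/14z).

Boundary: |R(x)|=1, x<0.
x=-0.79: |R|=0.4761
x=-2: |R|=0.1250
x=-10: |R|=0.3462
x=-100: |R|=0.5317
θ=9/14≥1/2 ⇒ |1+5/14x|<|1−9/14x| ∀x<0 ⇒ stable on all of ℝ⁻.

interval (−∞, 0). Any h>0 works for λ=-5.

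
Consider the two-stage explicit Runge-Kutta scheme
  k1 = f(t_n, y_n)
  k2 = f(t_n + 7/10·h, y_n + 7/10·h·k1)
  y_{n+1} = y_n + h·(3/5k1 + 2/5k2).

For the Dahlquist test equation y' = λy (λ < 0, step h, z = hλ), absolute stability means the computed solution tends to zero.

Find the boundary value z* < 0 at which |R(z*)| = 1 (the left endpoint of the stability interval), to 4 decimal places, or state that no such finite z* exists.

Test eqn y'=λy, z=hλ:
  k1=λy_n ⇒ h·k1=z·y_n;  k2=λ(1+7/10z)y_n ⇒ h·k2=z(1+7/10z)y_n
  y_{n+1}/y_n = 1 + 3/5z + 2/5z(1+7/10z) = 1 + z + 7/25z²
  Hence R(z) = 1 + z + 7/25z².

Solve |R(x)|<1 on ℝ⁻.
x=-1.22: |R|=0.1968
R=1: x+7/25x²=0 ⇒ x=−25/7=-3.5714; min R=1−1/(4·7/25)=0.1071>−1
Confirm numerically:
  x=-2.989: |R|=0.51255 <1
  x=-2.001: |R|=0.12012 <1
  x=-1.863: |R|=0.10882 <1
  x=-1.819: |R|=0.10745 <1
  x=-4.102: |R|=1.60939 >1
  x=-4.038: |R|=1.52752 >1
  x=-3.708: |R|=1.14179 >1
So |R|<1 on (-3.5714, 0).

left endpoint -3.5714.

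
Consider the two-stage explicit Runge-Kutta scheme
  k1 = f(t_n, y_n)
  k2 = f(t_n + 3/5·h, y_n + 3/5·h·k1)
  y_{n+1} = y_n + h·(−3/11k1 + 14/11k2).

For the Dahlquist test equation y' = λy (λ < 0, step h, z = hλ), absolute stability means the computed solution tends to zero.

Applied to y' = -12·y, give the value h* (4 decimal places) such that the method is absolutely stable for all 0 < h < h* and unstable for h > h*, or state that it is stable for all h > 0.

With y'=λy (z=hλ):
  k1=λy_n ⇒ h·k1=z·y_n;  k2=λ(1+3/5z)y_n ⇒ h·k2=z(1+3/5z)y_n
  y_{n+1}/y_n = 1 − 3/11z + 14/11z(1+3/5z) = 1 + z + 42/55z²
  so R(z) = 1 + z + 42/55z².

Find x<0 with |R(x)|<1.
x=-1.06: |R|=0.7980
R=1: x+42/55x²=0 ⇒ x=−55/42=-1.3095; min R=1−1/(4·42/55)=0.6726>−1
Confirm numerically:
  x=-1.152: |R|=0.86142 <1
  x=-0.945: |R|=0.73695 <1
  x=-0.824: |R|=0.69449 <1
  x=-0.655: |R|=0.67262 <1
  x=-1.836: |R|=1.73814 >1
  x=-1.794: |R|=1.66371 >1
  x=-1.448: |R|=1.15312 >1
Stable set (-1.3095, 0).

(-1.3095,0); λ=-12 ⇒ h* = (55/42)/12 = 0.1091.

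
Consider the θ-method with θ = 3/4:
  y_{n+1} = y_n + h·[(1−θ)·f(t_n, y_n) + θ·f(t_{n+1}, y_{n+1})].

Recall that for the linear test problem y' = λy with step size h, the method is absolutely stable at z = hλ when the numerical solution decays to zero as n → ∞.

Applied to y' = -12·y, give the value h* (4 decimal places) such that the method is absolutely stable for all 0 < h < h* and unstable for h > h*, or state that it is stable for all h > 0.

Test eqn y'=λy, z=hλ:
  y_{n+1} = y_n + z·[1/4·y_n + 3/4·y_{n+1}] ⇒ (1 − 3/4z)y_{n+1} = (1 + 1/4z)y_n
  so R(z) = (1 + 1/4z)/(1 − 3/4z).

Need |R(x)|<1, x<0.
x=-1.06: |R|=0.4095
x=-2: |R|=0.2000
x=-10: |R|=0.1765
x=-100: |R|=0.3158
θ=3/4≥1/2 ⇒ |1+1/4x|<|1−3/4x| ∀x<0 ⇒ interval (−∞,0).

(−∞, 0) — no finite endpoint. Any h>0 works for λ=-12.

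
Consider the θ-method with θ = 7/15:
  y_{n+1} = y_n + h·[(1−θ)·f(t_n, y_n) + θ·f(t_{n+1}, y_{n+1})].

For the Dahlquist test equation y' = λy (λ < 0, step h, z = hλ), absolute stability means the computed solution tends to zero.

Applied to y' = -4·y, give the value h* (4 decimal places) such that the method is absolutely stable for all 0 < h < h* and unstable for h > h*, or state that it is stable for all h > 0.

With y'=λy (z=hλ):
  y_{n+1} = y_n + z·[8/15·y_n + 7/15·y_{n+1}] ⇒ (1 − 7/15z)y_{n+1} = (1 + 8/15z)y_n
  Hence R(z) = (1 + 8/15z)/(1 − 7/15z).

Need |R(x)|<1, x<0.
x=-0.6: |R|=0.5312
R=−1: 1+8/15x = −1+7/15x ⇒ -1/15x=2 ⇒ x=2/(-1/15)=-30.0000
Confirm numerically:
  x=-29.010: |R|=0.99546 <1
  x=-16.003: |R|=0.88981 <1
  x=-15.369: |R|=0.88064 <1
  x=-12.328: |R|=0.82554 <1
  x=-30.445: |R|=1.00195 >1
  x=-30.391: |R|=1.00172 >1
  x=-30.042: |R|=1.00019 >1
So |R|<1 on (-30.0000, 0).

(-30.0000,0); λ=-4 ⇒ h* = (30)/4 = 7.5000.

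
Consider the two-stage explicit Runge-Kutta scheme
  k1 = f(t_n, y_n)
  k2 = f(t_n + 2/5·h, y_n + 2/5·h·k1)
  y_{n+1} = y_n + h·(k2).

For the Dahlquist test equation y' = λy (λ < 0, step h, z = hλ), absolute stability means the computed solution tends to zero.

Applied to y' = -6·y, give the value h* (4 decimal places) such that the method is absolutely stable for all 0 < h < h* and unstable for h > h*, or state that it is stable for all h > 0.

Set f=λy, z=hλ:
  k1=λy_n ⇒ h·k1=z·y_n;  k2=λ(1+2/5z)y_n ⇒ h·k2=z(1+2/5z)y_n
  y_{n+1}/y_n = 1 + z(1+2/5z) = 1 + z + 2/5z²
  R(z) = 1 + z + 2/5z².

Solve |R(x)|<1 on ℝ⁻.
x=-1.69: |R|=0.4524
R=1: x+2/5x²=0 ⇒ x=−5/2=-2.5000; min R=1−1/(4·2/5)=0.3750>−1
Confirm numerically:
  x=-2.348: |R|=0.85724 <1
  x=-2.172: |R|=0.71503 <1
  x=-1.414: |R|=0.38576 <1
  x=-1.259: |R|=0.37503 <1
  x=-2.579: |R|=1.08150 >1
  x=-2.545: |R|=1.04581 >1
Stable set (-2.5000, 0).

(-2.5000,0); λ=-6 ⇒ h* = (5/2)/6 = 0.4167.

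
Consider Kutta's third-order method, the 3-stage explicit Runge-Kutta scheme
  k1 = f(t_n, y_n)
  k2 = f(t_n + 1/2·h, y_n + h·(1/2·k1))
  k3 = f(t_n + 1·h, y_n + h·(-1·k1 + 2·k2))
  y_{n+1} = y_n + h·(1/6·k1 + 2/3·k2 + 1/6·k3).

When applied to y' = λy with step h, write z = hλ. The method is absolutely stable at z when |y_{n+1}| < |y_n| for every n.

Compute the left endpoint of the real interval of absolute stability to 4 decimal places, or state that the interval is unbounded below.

Set f=λy, z=hλ:
  order 3, 3-stage ⇒ R(z)=1+z+z^2/2+z^3/6
  (e.g. R(-1.57)=0.01747, |R|=0.01747)

Find x<0 with |R(x)|<1.
x=-1.57: |R|=0.0175
|R(-2.4)|=0.8240 |R(-2.1)|=0.4385 |R(-0.91)|=0.3785
Bisect:
  x_lo=-3.1650 |R|=2.4404  x_hi=-0.2815 |R|=0.7544
  mid=-1.72325 |R|=0.09134 →hi
  mid=-2.44411 |R|=0.89065 →hi
  mid=-2.80453 |R|=1.54830 →lo
  mid=-2.62432 |R|=1.19310 →lo
  mid=-2.53421 |R|=1.03565 →lo
  mid=-2.48916 |R|=0.96164 →hi
  mid=-2.51169 |R|=0.99826 →hi
  mid=-2.52295 |R|=1.01686 →lo
  mid=-2.51732 |R|=1.00753 →lo
  mid=-2.51450 |R|=1.00289 →lo
  ...
  [-2.51292,-2.51274] ⇒ x*=-2.5127
So |R|<1 on (-2.5127, 0).

left endpoint -2.5127.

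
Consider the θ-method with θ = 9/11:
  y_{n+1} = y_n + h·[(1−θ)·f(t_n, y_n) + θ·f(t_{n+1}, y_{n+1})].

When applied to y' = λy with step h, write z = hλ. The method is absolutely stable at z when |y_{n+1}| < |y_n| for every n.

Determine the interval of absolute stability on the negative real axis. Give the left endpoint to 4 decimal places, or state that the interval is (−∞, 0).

With y'=λy (z=hλ):
  y_{n+1} = y_n + z·[2/11·y_n + 9/11·y_{n+1}] ⇒ (1 − 9/11z)y_{n+1} = (1 + 2/11z)y_n
  Hence R(z) = (1 + 2/11z)/(1 − 9/11z).

Need |R(x)|<1, x<0.
x=-0.77: |R|=0.5276
x=-2: |R|=0.2414
x=-10: |R|=0.0891
x=-100: |R|=0.2075
θ=9/11≥1/2 ⇒ |1+2/11x|<|1−9/11x| ∀x<0 ⇒ interval (−∞,0).

unbounded; (−∞, 0).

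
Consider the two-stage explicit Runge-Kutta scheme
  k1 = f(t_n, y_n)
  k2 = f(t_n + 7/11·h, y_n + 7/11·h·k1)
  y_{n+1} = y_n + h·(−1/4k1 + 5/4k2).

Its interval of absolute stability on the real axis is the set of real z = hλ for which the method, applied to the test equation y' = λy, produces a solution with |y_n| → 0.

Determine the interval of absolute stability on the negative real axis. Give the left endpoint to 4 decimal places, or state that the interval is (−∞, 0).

(-1.2571, 0).

Set f=λy, z=hλ:
  k1=λy_n ⇒ h·k1=z·y_n;  k2=λ(1+7/11z)y_n ⇒ h·k2=z(1+7/11z)y_n
  y_{n+1}/y_n = 1 − 1/4z + 5/4z(1+7/11z) = 1 + z + 35/44z²
  R(z) = 1 + z + 35/44z².

Find x<0 with |R(x)|<1.
x=-1.12: |R|=0.8778
R=1: x+35/44x²=0 ⇒ x=−44/35=-1.2571; min R=1−1/(4·35/44)=0.6857>−1
Confirm numerically:
  x=-1.217: |R|=0.96114 <1
  x=-1.174: |R|=0.92236 <1
  x=-0.852: |R|=0.72542 <1
  x=-0.518: |R|=0.69544 <1
  x=-1.674: |R|=1.55508 >1
  x=-1.381: |R|=1.13606 >1
So |R|<1 on (-1.2571, 0).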